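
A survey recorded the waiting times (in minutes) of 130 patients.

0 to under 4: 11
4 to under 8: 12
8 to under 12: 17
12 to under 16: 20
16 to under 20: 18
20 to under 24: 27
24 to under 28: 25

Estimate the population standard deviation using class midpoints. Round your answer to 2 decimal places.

Midpoints: 2, 6, 10, 14, 18, 22, 26
n = 130, Σfm = 2112, mean = 16.2462
Σfm² = 41896
Σf(m − x̄)² = Σfm² − (Σfm)²/n = 41896 − 2112²/130 = 7584.1231
Population variance = 7584.1231 / 130 = 58.3394
Standard deviation = √58.3394 = 7.6380

7.64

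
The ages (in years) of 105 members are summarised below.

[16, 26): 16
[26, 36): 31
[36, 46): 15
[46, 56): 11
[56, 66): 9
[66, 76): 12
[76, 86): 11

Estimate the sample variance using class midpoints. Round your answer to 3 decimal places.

Midpoints: 21, 31, 41, 51, 61, 71, 81
n = 105, Σfm = 4765, mean = 45.3810
Σfm² = 256825
Σf(m − x̄)² = Σfm² − (Σfm)²/n = 256825 − 4765²/105 = 40584.7619
Sample variance = 40584.7619 / 104 = 390.2381

390.238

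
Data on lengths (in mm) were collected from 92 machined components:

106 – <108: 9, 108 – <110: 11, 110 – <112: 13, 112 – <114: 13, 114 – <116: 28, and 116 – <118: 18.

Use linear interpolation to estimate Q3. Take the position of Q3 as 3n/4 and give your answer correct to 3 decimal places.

Cumulative frequencies: 9, 20, 33, 46, 74, 92
n = 92; position = 3n/4 = 69.
This falls in the class 114 – <116: L = 114, F = 46, f = 28, h = 2.
Upper quartile ≈ 114 + ((69 − 46) / 28) × 2 = 115.6429

115.643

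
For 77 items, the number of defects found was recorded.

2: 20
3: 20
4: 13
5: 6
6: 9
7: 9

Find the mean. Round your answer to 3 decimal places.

Values: 2, 3, 4, 5, 6, 7
Σfx = 20×2 + 20×3 + 13×4 + 6×5 + 9×6 + 9×7 = 299
n = Σf = 77
Mean = 299 / 77 = 3.8831

3.883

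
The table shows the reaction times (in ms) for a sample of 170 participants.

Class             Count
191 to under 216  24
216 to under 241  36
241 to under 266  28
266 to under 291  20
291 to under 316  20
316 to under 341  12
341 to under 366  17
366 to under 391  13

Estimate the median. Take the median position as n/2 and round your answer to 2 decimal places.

Cumulative frequencies: 24, 60, 88, 108, 128, 140, 157, 170
n = 170; position = n/2 = 85.
This falls in the class 241 to under 266: L = 241, F = 60, f = 28, h = 25.
Median ≈ 241 + ((85 − 60) / 28) × 25 = 263.3214

263.32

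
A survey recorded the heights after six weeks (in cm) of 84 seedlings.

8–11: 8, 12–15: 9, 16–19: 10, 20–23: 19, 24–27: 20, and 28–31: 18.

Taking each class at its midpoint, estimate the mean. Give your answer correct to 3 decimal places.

21.690

Midpoints: 9.5, 13.5, 17.5, 21.5, 25.5, 29.5
Σfm = 8×9.5 + 9×13.5 + 10×17.5 + 19×21.5 + 20×25.5 + 18×29.5 = 1822
n = Σf = 84
Mean = 1822 / 84 = 21.6905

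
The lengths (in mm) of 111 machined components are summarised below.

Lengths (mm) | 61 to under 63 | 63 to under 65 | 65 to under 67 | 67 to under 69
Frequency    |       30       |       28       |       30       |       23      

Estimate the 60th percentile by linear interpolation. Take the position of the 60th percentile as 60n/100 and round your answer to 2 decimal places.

65.57

Cumulative frequencies: 30, 58, 88, 111
n = 111; position = 60n/100 = 66.6.
This falls in the class 65 to under 67: L = 65, F = 58, f = 30, h = 2.
60th percentile ≈ 65 + ((66.6 − 58) / 30) × 2 = 65.5733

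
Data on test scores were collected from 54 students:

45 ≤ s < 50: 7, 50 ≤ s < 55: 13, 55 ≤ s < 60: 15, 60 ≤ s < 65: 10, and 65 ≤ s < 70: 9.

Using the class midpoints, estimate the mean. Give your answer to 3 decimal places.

Midpoints: 47.5, 52.5, 57.5, 62.5, 67.5
Σfm = 7×47.5 + 13×52.5 + 15×57.5 + 10×62.5 + 9×67.5 = 3110
n = Σf = 54
Mean = 3110 / 54 = 57.5926

57.593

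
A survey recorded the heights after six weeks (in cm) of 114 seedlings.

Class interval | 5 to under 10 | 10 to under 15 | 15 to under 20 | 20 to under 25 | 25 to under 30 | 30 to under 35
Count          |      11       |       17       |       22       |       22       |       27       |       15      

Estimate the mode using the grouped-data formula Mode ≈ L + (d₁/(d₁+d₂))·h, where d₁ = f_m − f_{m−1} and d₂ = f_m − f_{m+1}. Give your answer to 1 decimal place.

Modal class: 25 to under 30 (highest frequency 27).
d₁ = 27 − 22 = 5, d₂ = 27 − 15 = 12
Mode ≈ 25 + (5/(5+12)) × 5 = 25 + 1.4706 = 26.4706

26.5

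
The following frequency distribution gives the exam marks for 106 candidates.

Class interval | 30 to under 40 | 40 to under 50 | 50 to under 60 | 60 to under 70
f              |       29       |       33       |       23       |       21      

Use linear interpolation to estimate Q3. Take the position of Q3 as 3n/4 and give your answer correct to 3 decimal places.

57.609

Cumulative frequencies: 29, 62, 85, 106
n = 106; position = 3n/4 = 79.5.
This falls in the class 50 to under 60: L = 50, F = 62, f = 23, h = 10.
Upper quartile ≈ 50 + ((79.5 − 62) / 23) × 10 = 57.6087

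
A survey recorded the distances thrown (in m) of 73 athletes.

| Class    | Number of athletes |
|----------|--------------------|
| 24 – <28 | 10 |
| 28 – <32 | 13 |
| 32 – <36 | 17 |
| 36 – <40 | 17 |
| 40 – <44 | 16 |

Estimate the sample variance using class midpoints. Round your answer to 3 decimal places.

28.998

Midpoints: 26, 30, 34, 38, 42
n = 73, Σfm = 2546, mean = 34.8767
Σfm² = 90884
Σf(m − x̄)² = Σfm² − (Σfm)²/n = 90884 − 2546²/73 = 2087.8904
Sample variance = 2087.8904 / 72 = 28.9985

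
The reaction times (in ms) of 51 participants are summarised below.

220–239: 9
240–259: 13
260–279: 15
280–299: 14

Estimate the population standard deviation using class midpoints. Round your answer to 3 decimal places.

21.205

Midpoints: 229.5, 249.5, 269.5, 289.5
n = 51, Σfm = 13404.5, mean = 262.8333
Σfm² = 3546082.75
Σf(m − x̄)² = Σfm² − (Σfm)²/n = 3546082.75 − 13404.5²/51 = 22933.3333
Population variance = 22933.3333 / 51 = 449.6732
Standard deviation = √449.6732 = 21.2055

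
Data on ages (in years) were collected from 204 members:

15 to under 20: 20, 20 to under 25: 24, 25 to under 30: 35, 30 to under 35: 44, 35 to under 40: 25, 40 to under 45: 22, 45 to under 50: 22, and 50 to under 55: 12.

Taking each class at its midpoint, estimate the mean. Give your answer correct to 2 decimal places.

Midpoints: 17.5, 22.5, 27.5, 32.5, 37.5, 42.5, 47.5, 52.5
Σfm = 20×17.5 + 24×22.5 + 35×27.5 + 44×32.5 + 25×37.5 + 22×42.5 + 22×47.5 + 12×52.5 = 6830
n = Σf = 204
Mean = 6830 / 204 = 33.4804

33.48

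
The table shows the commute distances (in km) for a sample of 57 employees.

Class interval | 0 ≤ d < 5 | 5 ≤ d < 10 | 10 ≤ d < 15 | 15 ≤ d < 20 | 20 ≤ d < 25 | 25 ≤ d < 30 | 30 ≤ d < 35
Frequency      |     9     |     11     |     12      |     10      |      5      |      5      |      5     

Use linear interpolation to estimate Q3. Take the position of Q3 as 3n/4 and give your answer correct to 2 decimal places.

20.75

Cumulative frequencies: 9, 20, 32, 42, 47, 52, 57
n = 57; position = 3n/4 = 42.75.
This falls in the class 20 ≤ d < 25: L = 20, F = 42, f = 5, h = 5.
Upper quartile ≈ 20 + ((42.75 − 42) / 5) × 5 = 20.7500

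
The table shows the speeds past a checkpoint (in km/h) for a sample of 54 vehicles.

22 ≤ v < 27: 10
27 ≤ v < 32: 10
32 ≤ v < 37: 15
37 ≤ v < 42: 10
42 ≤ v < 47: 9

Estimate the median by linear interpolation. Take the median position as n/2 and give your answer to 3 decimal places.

Cumulative frequencies: 10, 20, 35, 45, 54
n = 54; position = n/2 = 27.
This falls in the class 32 ≤ v < 37: L = 32, F = 20, f = 15, h = 5.
Median ≈ 32 + ((27 − 20) / 15) × 5 = 34.3333

34.333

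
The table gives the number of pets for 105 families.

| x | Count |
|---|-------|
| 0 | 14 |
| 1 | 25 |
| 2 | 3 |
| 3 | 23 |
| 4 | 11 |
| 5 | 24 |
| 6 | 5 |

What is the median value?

Cumulative frequencies: 14, 39, 42, 65, 76, 100, 105
n = 105, so the median is the value in position (n+1)/2 = 53.
Position 53 falls at value 3.

3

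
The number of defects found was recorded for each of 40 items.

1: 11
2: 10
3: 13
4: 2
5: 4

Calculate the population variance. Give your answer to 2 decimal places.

1.50

Values: 1, 2, 3, 4, 5
n = 40, Σfx = 98, mean = 2.4500
Σfx² = 300
Σf(x − x̄)² = Σfx² − (Σfx)²/n = 300 − 98²/40 = 59.9000
Population variance = 59.9000 / 40 = 1.4975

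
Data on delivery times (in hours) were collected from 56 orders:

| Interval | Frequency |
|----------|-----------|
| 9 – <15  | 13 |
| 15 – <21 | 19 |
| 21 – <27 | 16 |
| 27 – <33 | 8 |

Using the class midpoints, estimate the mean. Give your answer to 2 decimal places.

Midpoints: 12, 18, 24, 30
Σfm = 13×12 + 19×18 + 16×24 + 8×30 = 1122
n = Σf = 56
Mean = 1122 / 56 = 20.0357

20.04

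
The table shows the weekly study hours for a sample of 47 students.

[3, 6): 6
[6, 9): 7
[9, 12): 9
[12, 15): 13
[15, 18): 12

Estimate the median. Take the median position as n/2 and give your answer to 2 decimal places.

12.35

Cumulative frequencies: 6, 13, 22, 35, 47
n = 47; position = n/2 = 23.5.
This falls in the class [12, 15): L = 12, F = 22, f = 13, h = 3.
Median ≈ 12 + ((23.5 − 22) / 13) × 3 = 12.3462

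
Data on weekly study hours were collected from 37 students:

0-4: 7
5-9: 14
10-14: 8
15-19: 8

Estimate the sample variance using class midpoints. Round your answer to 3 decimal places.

27.215

Midpoints: 2, 7, 12, 17
n = 37, Σfm = 344, mean = 9.2973
Σfm² = 4178
Σf(m − x̄)² = Σfm² − (Σfm)²/n = 4178 − 344²/37 = 979.7297
Sample variance = 979.7297 / 36 = 27.2147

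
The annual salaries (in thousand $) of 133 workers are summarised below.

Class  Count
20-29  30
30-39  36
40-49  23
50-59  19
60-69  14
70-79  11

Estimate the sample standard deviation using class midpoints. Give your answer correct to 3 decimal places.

Midpoints: 24.5, 34.5, 44.5, 54.5, 64.5, 74.5
n = 133, Σfm = 5758.5, mean = 43.2970
Σfm² = 282133.25
Σf(m − x̄)² = Σfm² − (Σfm)²/n = 282133.25 − 5758.5²/133 = 32807.5188
Sample variance = 32807.5188 / 132 = 248.5418
Standard deviation = √248.5418 = 15.7652

15.765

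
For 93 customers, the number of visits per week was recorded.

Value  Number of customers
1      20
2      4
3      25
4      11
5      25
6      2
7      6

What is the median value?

Cumulative frequencies: 20, 24, 49, 60, 85, 87, 93
n = 93, so the median is the value in position (n+1)/2 = 47.
Position 47 falls at value 3.

3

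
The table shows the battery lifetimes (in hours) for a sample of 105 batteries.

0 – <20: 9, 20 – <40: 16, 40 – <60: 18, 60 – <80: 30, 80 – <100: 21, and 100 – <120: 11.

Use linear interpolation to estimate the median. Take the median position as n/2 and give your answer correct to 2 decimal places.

Cumulative frequencies: 9, 25, 43, 73, 94, 105
n = 105; position = n/2 = 52.5.
This falls in the class 60 – <80: L = 60, F = 43, f = 30, h = 20.
Median ≈ 60 + ((52.5 − 43) / 30) × 20 = 66.3333

66.33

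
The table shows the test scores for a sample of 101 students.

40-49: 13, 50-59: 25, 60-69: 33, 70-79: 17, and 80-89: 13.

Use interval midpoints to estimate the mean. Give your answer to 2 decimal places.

63.71

Midpoints: 44.5, 54.5, 64.5, 74.5, 84.5
Σfm = 13×44.5 + 25×54.5 + 33×64.5 + 17×74.5 + 13×84.5 = 6434.5
n = Σf = 101
Mean = 6434.5 / 101 = 63.7079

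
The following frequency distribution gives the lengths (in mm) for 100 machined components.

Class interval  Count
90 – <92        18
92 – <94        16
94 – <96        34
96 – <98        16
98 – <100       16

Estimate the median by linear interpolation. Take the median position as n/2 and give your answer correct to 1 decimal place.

94.9

Cumulative frequencies: 18, 34, 68, 84, 100
n = 100; position = n/2 = 50.
This falls in the class 94 – <96: L = 94, F = 34, f = 34, h = 2.
Median ≈ 94 + ((50 − 34) / 34) × 2 = 94.9412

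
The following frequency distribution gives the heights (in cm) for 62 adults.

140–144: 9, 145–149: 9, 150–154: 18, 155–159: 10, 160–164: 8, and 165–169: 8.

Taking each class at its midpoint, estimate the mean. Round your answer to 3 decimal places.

153.855

Midpoints: 142, 147, 152, 157, 162, 167
Σfm = 9×142 + 9×147 + 18×152 + 10×157 + 8×162 + 8×167 = 9539
n = Σf = 62
Mean = 9539 / 62 = 153.8548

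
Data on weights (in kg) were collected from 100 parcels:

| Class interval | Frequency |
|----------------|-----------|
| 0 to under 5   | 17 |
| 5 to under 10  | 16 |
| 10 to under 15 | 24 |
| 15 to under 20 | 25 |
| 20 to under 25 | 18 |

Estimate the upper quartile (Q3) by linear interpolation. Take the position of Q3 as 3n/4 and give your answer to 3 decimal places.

Cumulative frequencies: 17, 33, 57, 82, 100
n = 100; position = 3n/4 = 75.
This falls in the class 15 to under 20: L = 15, F = 57, f = 25, h = 5.
Upper quartile ≈ 15 + ((75 − 57) / 25) × 5 = 18.6000

18.600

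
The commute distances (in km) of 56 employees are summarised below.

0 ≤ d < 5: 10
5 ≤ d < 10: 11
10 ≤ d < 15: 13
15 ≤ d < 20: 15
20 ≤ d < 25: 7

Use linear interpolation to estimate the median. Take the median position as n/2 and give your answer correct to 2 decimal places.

Cumulative frequencies: 10, 21, 34, 49, 56
n = 56; position = n/2 = 28.
This falls in the class 10 ≤ d < 15: L = 10, F = 21, f = 13, h = 5.
Median ≈ 10 + ((28 − 21) / 13) × 5 = 12.6923

12.69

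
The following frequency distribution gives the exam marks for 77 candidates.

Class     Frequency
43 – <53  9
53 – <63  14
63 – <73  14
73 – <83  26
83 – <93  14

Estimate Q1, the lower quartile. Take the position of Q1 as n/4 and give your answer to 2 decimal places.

Cumulative frequencies: 9, 23, 37, 63, 77
n = 77; position = n/4 = 19.25.
This falls in the class 53 – <63: L = 53, F = 9, f = 14, h = 10.
Lower quartile ≈ 53 + ((19.25 − 9) / 14) × 10 = 60.3214

60.32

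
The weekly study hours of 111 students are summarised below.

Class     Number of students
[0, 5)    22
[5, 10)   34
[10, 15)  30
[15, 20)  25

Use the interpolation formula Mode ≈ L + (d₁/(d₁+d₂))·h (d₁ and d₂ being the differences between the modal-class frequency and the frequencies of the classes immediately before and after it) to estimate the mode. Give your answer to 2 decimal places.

Modal class: [5, 10) (highest frequency 34).
d₁ = 34 − 22 = 12, d₂ = 34 − 30 = 4
Mode ≈ 5 + (12/(12+4)) × 5 = 5 + 3.7500 = 8.7500

8.75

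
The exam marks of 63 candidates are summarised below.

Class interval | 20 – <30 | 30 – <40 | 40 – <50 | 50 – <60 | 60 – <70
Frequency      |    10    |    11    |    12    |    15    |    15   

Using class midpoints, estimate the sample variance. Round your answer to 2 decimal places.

198.21

Midpoints: 25, 35, 45, 55, 65
n = 63, Σfm = 2975, mean = 47.2222
Σfm² = 152775
Σf(m − x̄)² = Σfm² − (Σfm)²/n = 152775 − 2975²/63 = 12288.8889
Sample variance = 12288.8889 / 62 = 198.2079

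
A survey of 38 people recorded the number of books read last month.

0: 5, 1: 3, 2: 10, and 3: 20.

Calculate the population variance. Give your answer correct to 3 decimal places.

Values: 0, 1, 2, 3
n = 38, Σfx = 83, mean = 2.1842
Σfx² = 223
Σf(x − x̄)² = Σfx² − (Σfx)²/n = 223 − 83²/38 = 41.7105
Population variance = 41.7105 / 38 = 1.0976

1.098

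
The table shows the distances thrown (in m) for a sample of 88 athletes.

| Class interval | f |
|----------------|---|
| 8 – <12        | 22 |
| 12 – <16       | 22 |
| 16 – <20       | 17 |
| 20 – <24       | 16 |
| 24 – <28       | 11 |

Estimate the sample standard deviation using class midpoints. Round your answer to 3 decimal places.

5.443

Midpoints: 10, 14, 18, 22, 26
n = 88, Σfm = 1472, mean = 16.7273
Σfm² = 27200
Σf(m − x̄)² = Σfm² − (Σfm)²/n = 27200 − 1472²/88 = 2577.4545
Sample variance = 2577.4545 / 87 = 29.6259
Standard deviation = √29.6259 = 5.4430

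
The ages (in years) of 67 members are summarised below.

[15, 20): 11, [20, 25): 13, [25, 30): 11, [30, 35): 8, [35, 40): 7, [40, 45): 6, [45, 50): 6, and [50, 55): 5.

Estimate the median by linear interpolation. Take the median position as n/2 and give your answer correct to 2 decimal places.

Cumulative frequencies: 11, 24, 35, 43, 50, 56, 62, 67
n = 67; position = n/2 = 33.5.
This falls in the class [25, 30): L = 25, F = 24, f = 11, h = 5.
Median ≈ 25 + ((33.5 − 24) / 11) × 5 = 29.3182

29.32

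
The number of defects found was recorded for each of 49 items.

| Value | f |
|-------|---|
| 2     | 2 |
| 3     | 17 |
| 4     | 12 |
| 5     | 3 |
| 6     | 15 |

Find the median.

Cumulative frequencies: 2, 19, 31, 34, 49
n = 49, so the median is the value in position (n+1)/2 = 25.
Position 25 falls at value 4.

4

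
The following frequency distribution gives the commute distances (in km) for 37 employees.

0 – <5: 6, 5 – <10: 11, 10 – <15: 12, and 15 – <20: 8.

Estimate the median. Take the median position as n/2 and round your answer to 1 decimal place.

10.6

Cumulative frequencies: 6, 17, 29, 37
n = 37; position = n/2 = 18.5.
This falls in the class 10 – <15: L = 10, F = 17, f = 12, h = 5.
Median ≈ 10 + ((18.5 − 17) / 12) × 5 = 10.6250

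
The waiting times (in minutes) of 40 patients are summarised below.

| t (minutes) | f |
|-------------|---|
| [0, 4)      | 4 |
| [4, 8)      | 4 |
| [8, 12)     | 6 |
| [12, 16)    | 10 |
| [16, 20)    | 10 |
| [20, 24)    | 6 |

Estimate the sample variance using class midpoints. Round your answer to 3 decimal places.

37.579

Midpoints: 2, 6, 10, 14, 18, 22
n = 40, Σfm = 544, mean = 13.6000
Σfm² = 8864
Σf(m − x̄)² = Σfm² − (Σfm)²/n = 8864 − 544²/40 = 1465.6000
Sample variance = 1465.6000 / 39 = 37.5795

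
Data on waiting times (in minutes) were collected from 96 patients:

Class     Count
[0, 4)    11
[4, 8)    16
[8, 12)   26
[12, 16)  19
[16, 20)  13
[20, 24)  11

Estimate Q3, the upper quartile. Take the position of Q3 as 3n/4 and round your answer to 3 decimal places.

16.000

Cumulative frequencies: 11, 27, 53, 72, 85, 96
n = 96; position = 3n/4 = 72.
This falls in the class [12, 16): L = 12, F = 53, f = 19, h = 4.
Upper quartile ≈ 12 + ((72 − 53) / 19) × 4 = 16.0000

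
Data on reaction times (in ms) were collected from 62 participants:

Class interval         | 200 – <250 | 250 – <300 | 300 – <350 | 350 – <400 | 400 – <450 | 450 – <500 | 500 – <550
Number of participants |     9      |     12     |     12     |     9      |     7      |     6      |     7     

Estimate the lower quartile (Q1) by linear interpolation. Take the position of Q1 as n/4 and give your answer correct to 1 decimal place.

277.1

Cumulative frequencies: 9, 21, 33, 42, 49, 55, 62
n = 62; position = n/4 = 15.5.
This falls in the class 250 – <300: L = 250, F = 9, f = 12, h = 50.
Lower quartile ≈ 250 + ((15.5 − 9) / 12) × 50 = 277.0833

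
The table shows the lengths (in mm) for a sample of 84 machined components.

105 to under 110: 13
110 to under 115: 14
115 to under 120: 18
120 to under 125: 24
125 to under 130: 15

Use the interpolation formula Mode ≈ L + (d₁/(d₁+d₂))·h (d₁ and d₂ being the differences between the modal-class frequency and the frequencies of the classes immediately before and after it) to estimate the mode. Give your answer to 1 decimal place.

122.0

Modal class: 120 to under 125 (highest frequency 24).
d₁ = 24 − 18 = 6, d₂ = 24 − 15 = 9
Mode ≈ 120 + (6/(6+9)) × 5 = 120 + 2.0000 = 122.0000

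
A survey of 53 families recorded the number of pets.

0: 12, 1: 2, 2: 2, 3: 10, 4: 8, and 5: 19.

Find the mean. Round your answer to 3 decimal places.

Values: 0, 1, 2, 3, 4, 5
Σfx = 12×0 + 2×1 + 2×2 + 10×3 + 8×4 + 19×5 = 163
n = Σf = 53
Mean = 163 / 53 = 3.0755

3.075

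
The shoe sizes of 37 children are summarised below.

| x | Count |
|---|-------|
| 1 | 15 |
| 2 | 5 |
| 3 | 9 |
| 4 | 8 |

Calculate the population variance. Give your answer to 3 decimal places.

1.440

Values: 1, 2, 3, 4
n = 37, Σfx = 84, mean = 2.2703
Σfx² = 244
Σf(x − x̄)² = Σfx² − (Σfx)²/n = 244 − 84²/37 = 53.2973
Population variance = 53.2973 / 37 = 1.4405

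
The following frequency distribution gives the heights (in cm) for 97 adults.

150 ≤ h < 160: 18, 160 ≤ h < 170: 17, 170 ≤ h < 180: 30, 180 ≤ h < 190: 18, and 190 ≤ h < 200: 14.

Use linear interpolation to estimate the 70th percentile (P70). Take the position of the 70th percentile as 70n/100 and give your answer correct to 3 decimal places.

181.611

Cumulative frequencies: 18, 35, 65, 83, 97
n = 97; position = 70n/100 = 67.9.
This falls in the class 180 ≤ h < 190: L = 180, F = 65, f = 18, h = 10.
70th percentile ≈ 180 + ((67.9 − 65) / 18) × 10 = 181.6111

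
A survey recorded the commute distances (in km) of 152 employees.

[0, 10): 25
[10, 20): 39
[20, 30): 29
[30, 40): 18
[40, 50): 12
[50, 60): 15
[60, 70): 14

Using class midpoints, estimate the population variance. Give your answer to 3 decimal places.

358.431

Midpoints: 5, 15, 25, 35, 45, 55, 65
n = 152, Σfm = 4340, mean = 28.5526
Σfm² = 178400
Σf(m − x̄)² = Σfm² − (Σfm)²/n = 178400 − 4340²/152 = 54481.5789
Population variance = 54481.5789 / 152 = 358.4314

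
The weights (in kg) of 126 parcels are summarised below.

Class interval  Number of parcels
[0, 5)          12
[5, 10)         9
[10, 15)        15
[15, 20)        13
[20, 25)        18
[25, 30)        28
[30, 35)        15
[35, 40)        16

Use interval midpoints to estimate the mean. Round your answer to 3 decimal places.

Midpoints: 2.5, 7.5, 12.5, 17.5, 22.5, 27.5, 32.5, 37.5
Σfm = 12×2.5 + 9×7.5 + 15×12.5 + 13×17.5 + 18×22.5 + 28×27.5 + 15×32.5 + 16×37.5 = 2775
n = Σf = 126
Mean = 2775 / 126 = 22.0238

22.024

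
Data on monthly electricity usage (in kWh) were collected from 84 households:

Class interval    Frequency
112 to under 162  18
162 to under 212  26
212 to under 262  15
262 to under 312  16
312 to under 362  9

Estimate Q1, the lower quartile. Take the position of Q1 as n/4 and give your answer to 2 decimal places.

167.77

Cumulative frequencies: 18, 44, 59, 75, 84
n = 84; position = n/4 = 21.
This falls in the class 162 to under 212: L = 162, F = 18, f = 26, h = 50.
Lower quartile ≈ 162 + ((21 − 18) / 26) × 50 = 167.7692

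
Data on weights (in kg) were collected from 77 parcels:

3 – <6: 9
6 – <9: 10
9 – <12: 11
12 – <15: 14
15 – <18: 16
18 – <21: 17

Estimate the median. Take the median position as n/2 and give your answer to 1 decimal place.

Cumulative frequencies: 9, 19, 30, 44, 60, 77
n = 77; position = n/2 = 38.5.
This falls in the class 12 – <15: L = 12, F = 30, f = 14, h = 3.
Median ≈ 12 + ((38.5 − 30) / 14) × 3 = 13.8214

13.8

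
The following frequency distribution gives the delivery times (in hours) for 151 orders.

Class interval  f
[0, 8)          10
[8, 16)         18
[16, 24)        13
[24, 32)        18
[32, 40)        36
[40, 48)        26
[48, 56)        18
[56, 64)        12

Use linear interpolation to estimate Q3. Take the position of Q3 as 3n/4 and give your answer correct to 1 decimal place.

Cumulative frequencies: 10, 28, 41, 59, 95, 121, 139, 151
n = 151; position = 3n/4 = 113.25.
This falls in the class [40, 48): L = 40, F = 95, f = 26, h = 8.
Upper quartile ≈ 40 + ((113.25 − 95) / 26) × 8 = 45.6154

45.6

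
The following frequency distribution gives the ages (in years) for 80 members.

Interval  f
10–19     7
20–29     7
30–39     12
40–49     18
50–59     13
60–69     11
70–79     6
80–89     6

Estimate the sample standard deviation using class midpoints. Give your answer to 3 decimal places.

Midpoints: 14.5, 24.5, 34.5, 44.5, 54.5, 64.5, 74.5, 84.5
n = 80, Σfm = 3860, mean = 48.2500
Σfm² = 216120
Σf(m − x̄)² = Σfm² − (Σfm)²/n = 216120 − 3860²/80 = 29875.0000
Sample variance = 29875.0000 / 79 = 378.1646
Standard deviation = √378.1646 = 19.4465

19.446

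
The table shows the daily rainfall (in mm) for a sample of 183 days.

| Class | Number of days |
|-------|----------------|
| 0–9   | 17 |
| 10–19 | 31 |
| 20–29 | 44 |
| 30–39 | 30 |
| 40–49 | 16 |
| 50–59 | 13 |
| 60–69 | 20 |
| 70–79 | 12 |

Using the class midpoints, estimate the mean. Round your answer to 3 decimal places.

Midpoints: 4.5, 14.5, 24.5, 34.5, 44.5, 54.5, 64.5, 74.5
Σfm = 17×4.5 + 31×14.5 + 44×24.5 + 30×34.5 + 16×44.5 + 13×54.5 + 20×64.5 + 12×74.5 = 6243.5
n = Σf = 183
Mean = 6243.5 / 183 = 34.1175

34.117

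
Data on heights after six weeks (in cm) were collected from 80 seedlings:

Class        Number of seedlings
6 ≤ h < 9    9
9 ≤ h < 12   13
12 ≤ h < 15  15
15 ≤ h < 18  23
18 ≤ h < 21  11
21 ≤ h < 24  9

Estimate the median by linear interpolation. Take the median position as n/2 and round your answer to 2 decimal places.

15.39

Cumulative frequencies: 9, 22, 37, 60, 71, 80
n = 80; position = n/2 = 40.
This falls in the class 15 ≤ h < 18: L = 15, F = 37, f = 23, h = 3.
Median ≈ 15 + ((40 − 37) / 23) × 3 = 15.3913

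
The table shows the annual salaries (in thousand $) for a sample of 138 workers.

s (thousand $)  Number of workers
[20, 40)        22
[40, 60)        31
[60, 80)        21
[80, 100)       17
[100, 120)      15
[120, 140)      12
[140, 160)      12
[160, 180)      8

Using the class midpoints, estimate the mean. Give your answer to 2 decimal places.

83.91

Midpoints: 30, 50, 70, 90, 110, 130, 150, 170
Σfm = 22×30 + 31×50 + 21×70 + 17×90 + 15×110 + 12×130 + 12×150 + 8×170 = 11580
n = Σf = 138
Mean = 11580 / 138 = 83.9130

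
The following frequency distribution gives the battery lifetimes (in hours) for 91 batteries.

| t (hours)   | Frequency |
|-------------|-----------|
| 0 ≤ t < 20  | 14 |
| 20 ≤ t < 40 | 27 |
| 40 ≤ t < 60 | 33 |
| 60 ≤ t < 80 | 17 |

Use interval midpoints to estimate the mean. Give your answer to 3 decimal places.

41.648

Midpoints: 10, 30, 50, 70
Σfm = 14×10 + 27×30 + 33×50 + 17×70 = 3790
n = Σf = 91
Mean = 3790 / 91 = 41.6484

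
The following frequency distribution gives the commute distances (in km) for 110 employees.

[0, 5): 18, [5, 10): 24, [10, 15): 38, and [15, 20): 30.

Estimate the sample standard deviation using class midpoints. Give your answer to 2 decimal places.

5.20

Midpoints: 2.5, 7.5, 12.5, 17.5
n = 110, Σfm = 1225, mean = 11.1364
Σfm² = 16587.5
Σf(m − x̄)² = Σfm² − (Σfm)²/n = 16587.5 − 1225²/110 = 2945.4545
Sample variance = 2945.4545 / 109 = 27.0225
Standard deviation = √27.0225 = 5.1983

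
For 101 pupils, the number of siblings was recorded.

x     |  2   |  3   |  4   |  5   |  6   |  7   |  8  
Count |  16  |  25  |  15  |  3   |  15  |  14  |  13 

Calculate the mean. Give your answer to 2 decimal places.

Values: 2, 3, 4, 5, 6, 7, 8
Σfx = 16×2 + 25×3 + 15×4 + 3×5 + 15×6 + 14×7 + 13×8 = 474
n = Σf = 101
Mean = 474 / 101 = 4.6931

4.69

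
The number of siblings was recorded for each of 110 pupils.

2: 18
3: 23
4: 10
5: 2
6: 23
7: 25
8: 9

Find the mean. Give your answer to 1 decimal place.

Values: 2, 3, 4, 5, 6, 7, 8
Σfx = 18×2 + 23×3 + 10×4 + 2×5 + 23×6 + 25×7 + 9×8 = 540
n = Σf = 110
Mean = 540 / 110 = 4.9091

4.9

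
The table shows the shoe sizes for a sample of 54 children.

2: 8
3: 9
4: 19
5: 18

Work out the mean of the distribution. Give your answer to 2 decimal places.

Values: 2, 3, 4, 5
Σfx = 8×2 + 9×3 + 19×4 + 18×5 = 209
n = Σf = 54
Mean = 209 / 54 = 3.8704

3.87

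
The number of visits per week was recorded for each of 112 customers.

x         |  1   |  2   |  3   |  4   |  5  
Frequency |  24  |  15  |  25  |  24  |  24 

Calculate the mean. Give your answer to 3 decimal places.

3.080

Values: 1, 2, 3, 4, 5
Σfx = 24×1 + 15×2 + 25×3 + 24×4 + 24×5 = 345
n = Σf = 112
Mean = 345 / 112 = 3.0804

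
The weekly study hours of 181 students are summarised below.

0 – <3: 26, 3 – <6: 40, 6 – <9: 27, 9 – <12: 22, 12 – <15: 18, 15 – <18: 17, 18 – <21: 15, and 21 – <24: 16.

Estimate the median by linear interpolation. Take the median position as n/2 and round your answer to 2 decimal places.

Cumulative frequencies: 26, 66, 93, 115, 133, 150, 165, 181
n = 181; position = n/2 = 90.5.
This falls in the class 6 – <9: L = 6, F = 66, f = 27, h = 3.
Median ≈ 6 + ((90.5 − 66) / 27) × 3 = 8.7222

8.72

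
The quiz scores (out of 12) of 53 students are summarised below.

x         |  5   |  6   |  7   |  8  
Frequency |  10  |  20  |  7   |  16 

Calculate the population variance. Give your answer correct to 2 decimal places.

1.23

Values: 5, 6, 7, 8
n = 53, Σfx = 347, mean = 6.5472
Σfx² = 2337
Σf(x − x̄)² = Σfx² − (Σfx)²/n = 2337 − 347²/53 = 65.1321
Population variance = 65.1321 / 53 = 1.2289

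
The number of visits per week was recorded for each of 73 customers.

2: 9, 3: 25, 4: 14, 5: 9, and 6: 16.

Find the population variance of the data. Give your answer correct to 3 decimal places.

Values: 2, 3, 4, 5, 6
n = 73, Σfx = 290, mean = 3.9726
Σfx² = 1286
Σf(x − x̄)² = Σfx² − (Σfx)²/n = 1286 − 290²/73 = 133.9452
Population variance = 133.9452 / 73 = 1.8349

1.835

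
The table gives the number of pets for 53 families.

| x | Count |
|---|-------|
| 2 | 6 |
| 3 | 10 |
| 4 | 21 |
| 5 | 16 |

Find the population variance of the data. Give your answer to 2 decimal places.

0.93

Values: 2, 3, 4, 5
n = 53, Σfx = 206, mean = 3.8868
Σfx² = 850
Σf(x − x̄)² = Σfx² − (Σfx)²/n = 850 − 206²/53 = 49.3208
Population variance = 49.3208 / 53 = 0.9306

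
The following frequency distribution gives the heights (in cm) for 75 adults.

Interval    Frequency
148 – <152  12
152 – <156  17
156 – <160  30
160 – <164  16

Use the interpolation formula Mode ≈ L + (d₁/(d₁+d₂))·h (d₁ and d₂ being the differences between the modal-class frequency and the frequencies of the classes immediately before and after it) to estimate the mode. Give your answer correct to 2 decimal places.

157.93

Modal class: 156 – <160 (highest frequency 30).
d₁ = 30 − 17 = 13, d₂ = 30 − 16 = 14
Mode ≈ 156 + (13/(13+14)) × 4 = 156 + 1.9259 = 157.9259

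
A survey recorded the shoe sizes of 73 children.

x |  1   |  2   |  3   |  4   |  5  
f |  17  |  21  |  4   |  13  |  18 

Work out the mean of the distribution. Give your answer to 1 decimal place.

2.9

Values: 1, 2, 3, 4, 5
Σfx = 17×1 + 21×2 + 4×3 + 13×4 + 18×5 = 213
n = Σf = 73
Mean = 213 / 73 = 2.9178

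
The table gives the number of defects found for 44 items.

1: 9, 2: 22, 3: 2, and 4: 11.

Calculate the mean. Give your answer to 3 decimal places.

2.341

Values: 1, 2, 3, 4
Σfx = 9×1 + 22×2 + 2×3 + 11×4 = 103
n = Σf = 44
Mean = 103 / 44 = 2.3409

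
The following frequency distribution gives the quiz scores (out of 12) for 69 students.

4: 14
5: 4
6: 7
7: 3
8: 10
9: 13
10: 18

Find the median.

8

Cumulative frequencies: 14, 18, 25, 28, 38, 51, 69
n = 69, so the median is the value in position (n+1)/2 = 35.
Position 35 falls at value 8.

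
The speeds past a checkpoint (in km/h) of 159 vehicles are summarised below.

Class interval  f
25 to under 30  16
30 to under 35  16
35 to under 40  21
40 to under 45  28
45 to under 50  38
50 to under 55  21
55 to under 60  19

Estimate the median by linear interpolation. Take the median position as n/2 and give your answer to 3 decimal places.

44.732

Cumulative frequencies: 16, 32, 53, 81, 119, 140, 159
n = 159; position = n/2 = 79.5.
This falls in the class 40 to under 45: L = 40, F = 53, f = 28, h = 5.
Median ≈ 40 + ((79.5 − 53) / 28) × 5 = 44.7321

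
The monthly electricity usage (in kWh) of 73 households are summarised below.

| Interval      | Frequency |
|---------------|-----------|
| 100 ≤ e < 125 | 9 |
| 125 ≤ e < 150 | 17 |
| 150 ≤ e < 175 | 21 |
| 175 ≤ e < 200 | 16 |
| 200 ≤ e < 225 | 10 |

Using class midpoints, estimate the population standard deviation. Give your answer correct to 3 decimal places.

30.547

Midpoints: 112.5, 137.5, 162.5, 187.5, 212.5
n = 73, Σfm = 11887.5, mean = 162.8425
Σfm² = 2003906.25
Σf(m − x̄)² = Σfm² − (Σfm)²/n = 2003906.25 − 11887.5²/73 = 68116.4384
Population variance = 68116.4384 / 73 = 933.1019
Standard deviation = √933.1019 = 30.5467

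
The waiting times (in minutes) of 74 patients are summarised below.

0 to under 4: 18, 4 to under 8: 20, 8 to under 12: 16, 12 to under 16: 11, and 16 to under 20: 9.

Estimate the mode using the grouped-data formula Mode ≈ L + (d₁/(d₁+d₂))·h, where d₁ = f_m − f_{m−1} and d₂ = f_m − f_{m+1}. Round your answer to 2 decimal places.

Modal class: 4 to under 8 (highest frequency 20).
d₁ = 20 − 18 = 2, d₂ = 20 − 16 = 4
Mode ≈ 4 + (2/(2+4)) × 4 = 4 + 1.3333 = 5.3333

5.33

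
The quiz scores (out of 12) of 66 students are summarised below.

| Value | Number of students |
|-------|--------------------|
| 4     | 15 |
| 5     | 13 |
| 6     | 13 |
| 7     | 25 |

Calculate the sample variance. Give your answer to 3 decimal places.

Values: 4, 5, 6, 7
n = 66, Σfx = 378, mean = 5.7273
Σfx² = 2258
Σf(x − x̄)² = Σfx² − (Σfx)²/n = 2258 − 378²/66 = 93.0909
Sample variance = 93.0909 / 65 = 1.4322

1.432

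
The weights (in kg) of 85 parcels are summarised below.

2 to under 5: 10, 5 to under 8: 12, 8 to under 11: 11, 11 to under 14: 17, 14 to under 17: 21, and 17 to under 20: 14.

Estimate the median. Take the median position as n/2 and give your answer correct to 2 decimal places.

12.68

Cumulative frequencies: 10, 22, 33, 50, 71, 85
n = 85; position = n/2 = 42.5.
This falls in the class 11 to under 14: L = 11, F = 33, f = 17, h = 3.
Median ≈ 11 + ((42.5 − 33) / 17) × 3 = 12.6765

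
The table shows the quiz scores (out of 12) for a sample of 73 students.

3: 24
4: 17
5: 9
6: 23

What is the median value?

Cumulative frequencies: 24, 41, 50, 73
n = 73, so the median is the value in position (n+1)/2 = 37.
Position 37 falls at value 4.

4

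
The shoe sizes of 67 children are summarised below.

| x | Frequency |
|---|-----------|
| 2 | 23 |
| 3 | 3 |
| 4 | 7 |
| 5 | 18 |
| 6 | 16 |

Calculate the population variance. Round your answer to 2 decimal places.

2.64

Values: 2, 3, 4, 5, 6
n = 67, Σfx = 269, mean = 4.0149
Σfx² = 1257
Σf(x − x̄)² = Σfx² − (Σfx)²/n = 1257 − 269²/67 = 176.9851
Population variance = 176.9851 / 67 = 2.6416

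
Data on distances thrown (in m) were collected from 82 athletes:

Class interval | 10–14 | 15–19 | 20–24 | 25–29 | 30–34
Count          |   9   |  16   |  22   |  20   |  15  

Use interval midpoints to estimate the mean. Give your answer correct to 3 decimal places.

22.976

Midpoints: 12, 17, 22, 27, 32
Σfm = 9×12 + 16×17 + 22×22 + 20×27 + 15×32 = 1884
n = Σf = 82
Mean = 1884 / 82 = 22.9756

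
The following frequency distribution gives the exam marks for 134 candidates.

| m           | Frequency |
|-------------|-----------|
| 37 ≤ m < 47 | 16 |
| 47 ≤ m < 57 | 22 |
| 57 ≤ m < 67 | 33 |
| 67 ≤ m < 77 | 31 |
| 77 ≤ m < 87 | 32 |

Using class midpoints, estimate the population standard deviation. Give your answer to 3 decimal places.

Midpoints: 42, 52, 62, 72, 82
n = 134, Σfm = 8718, mean = 65.0597
Σfm² = 590436
Σf(m − x̄)² = Σfm² − (Σfm)²/n = 590436 − 8718²/134 = 23245.5224
Population variance = 23245.5224 / 134 = 173.4740
Standard deviation = √173.4740 = 13.1710

13.171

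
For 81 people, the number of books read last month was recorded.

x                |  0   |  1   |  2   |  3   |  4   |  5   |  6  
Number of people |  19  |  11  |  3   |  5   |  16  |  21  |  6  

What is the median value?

Cumulative frequencies: 19, 30, 33, 38, 54, 75, 81
n = 81, so the median is the value in position (n+1)/2 = 41.
Position 41 falls at value 4.

4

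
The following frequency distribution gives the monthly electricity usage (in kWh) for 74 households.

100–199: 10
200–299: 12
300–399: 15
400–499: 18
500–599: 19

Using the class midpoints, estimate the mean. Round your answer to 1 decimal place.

Midpoints: 149.5, 249.5, 349.5, 449.5, 549.5
Σfm = 10×149.5 + 12×249.5 + 15×349.5 + 18×449.5 + 19×549.5 = 28263
n = Σf = 74
Mean = 28263 / 74 = 381.9324

381.9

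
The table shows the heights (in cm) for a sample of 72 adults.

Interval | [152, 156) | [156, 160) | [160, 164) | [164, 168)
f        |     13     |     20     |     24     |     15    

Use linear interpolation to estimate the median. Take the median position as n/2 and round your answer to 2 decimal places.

Cumulative frequencies: 13, 33, 57, 72
n = 72; position = n/2 = 36.
This falls in the class [160, 164): L = 160, F = 33, f = 24, h = 4.
Median ≈ 160 + ((36 − 33) / 24) × 4 = 160.5000

160.50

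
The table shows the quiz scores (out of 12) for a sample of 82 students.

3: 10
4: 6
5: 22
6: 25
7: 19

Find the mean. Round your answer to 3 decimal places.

5.451

Values: 3, 4, 5, 6, 7
Σfx = 10×3 + 6×4 + 22×5 + 25×6 + 19×7 = 447
n = Σf = 82
Mean = 447 / 82 = 5.4512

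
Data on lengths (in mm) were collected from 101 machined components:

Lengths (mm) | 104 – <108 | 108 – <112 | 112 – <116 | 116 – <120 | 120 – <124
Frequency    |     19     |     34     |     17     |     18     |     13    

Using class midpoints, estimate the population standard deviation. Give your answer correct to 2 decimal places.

5.22

Midpoints: 106, 110, 114, 118, 122
n = 101, Σfm = 11402, mean = 112.8911
Σfm² = 1289940
Σf(m − x̄)² = Σfm² − (Σfm)²/n = 1289940 − 11402²/101 = 2755.8020
Population variance = 2755.8020 / 101 = 27.2852
Standard deviation = √27.2852 = 5.2235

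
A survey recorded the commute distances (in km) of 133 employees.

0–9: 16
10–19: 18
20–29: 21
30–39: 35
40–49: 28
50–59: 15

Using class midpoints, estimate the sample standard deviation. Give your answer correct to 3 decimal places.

Midpoints: 4.5, 14.5, 24.5, 34.5, 44.5, 54.5
n = 133, Σfm = 4118.5, mean = 30.9662
Σfm² = 158373.25
Σf(m − x̄)² = Σfm² − (Σfm)²/n = 158373.25 − 4118.5²/133 = 30839.0977
Sample variance = 30839.0977 / 132 = 233.6295
Standard deviation = √233.6295 = 15.2849

15.285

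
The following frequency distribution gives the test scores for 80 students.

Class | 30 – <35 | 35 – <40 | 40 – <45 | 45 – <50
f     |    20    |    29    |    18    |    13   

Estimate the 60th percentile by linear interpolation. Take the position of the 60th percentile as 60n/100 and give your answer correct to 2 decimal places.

39.83

Cumulative frequencies: 20, 49, 67, 80
n = 80; position = 60n/100 = 48.
This falls in the class 35 – <40: L = 35, F = 20, f = 29, h = 5.
60th percentile ≈ 35 + ((48 − 20) / 29) × 5 = 39.8276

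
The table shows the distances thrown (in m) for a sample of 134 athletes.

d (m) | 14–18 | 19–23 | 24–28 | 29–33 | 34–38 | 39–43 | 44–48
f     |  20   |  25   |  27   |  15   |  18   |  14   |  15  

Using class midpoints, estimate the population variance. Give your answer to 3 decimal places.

Midpoints: 16, 21, 26, 31, 36, 41, 46
n = 134, Σfm = 3924, mean = 29.2836
Σfm² = 127414
Σf(m − x̄)² = Σfm² − (Σfm)²/n = 127414 − 3924²/134 = 12505.2239
Population variance = 12505.2239 / 134 = 93.3226

93.323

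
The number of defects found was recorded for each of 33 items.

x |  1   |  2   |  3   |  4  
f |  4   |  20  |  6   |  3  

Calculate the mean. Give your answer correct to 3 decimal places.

Values: 1, 2, 3, 4
Σfx = 4×1 + 20×2 + 6×3 + 3×4 = 74
n = Σf = 33
Mean = 74 / 33 = 2.2424

2.242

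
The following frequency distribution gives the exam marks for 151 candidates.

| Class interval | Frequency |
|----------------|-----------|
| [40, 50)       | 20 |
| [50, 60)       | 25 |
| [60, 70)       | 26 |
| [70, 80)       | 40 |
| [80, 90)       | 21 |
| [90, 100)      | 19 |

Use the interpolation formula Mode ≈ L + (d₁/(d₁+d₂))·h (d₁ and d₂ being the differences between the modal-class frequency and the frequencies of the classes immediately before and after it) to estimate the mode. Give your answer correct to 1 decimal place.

74.2

Modal class: [70, 80) (highest frequency 40).
d₁ = 40 − 26 = 14, d₂ = 40 − 21 = 19
Mode ≈ 70 + (14/(14+19)) × 10 = 70 + 4.2424 = 74.2424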